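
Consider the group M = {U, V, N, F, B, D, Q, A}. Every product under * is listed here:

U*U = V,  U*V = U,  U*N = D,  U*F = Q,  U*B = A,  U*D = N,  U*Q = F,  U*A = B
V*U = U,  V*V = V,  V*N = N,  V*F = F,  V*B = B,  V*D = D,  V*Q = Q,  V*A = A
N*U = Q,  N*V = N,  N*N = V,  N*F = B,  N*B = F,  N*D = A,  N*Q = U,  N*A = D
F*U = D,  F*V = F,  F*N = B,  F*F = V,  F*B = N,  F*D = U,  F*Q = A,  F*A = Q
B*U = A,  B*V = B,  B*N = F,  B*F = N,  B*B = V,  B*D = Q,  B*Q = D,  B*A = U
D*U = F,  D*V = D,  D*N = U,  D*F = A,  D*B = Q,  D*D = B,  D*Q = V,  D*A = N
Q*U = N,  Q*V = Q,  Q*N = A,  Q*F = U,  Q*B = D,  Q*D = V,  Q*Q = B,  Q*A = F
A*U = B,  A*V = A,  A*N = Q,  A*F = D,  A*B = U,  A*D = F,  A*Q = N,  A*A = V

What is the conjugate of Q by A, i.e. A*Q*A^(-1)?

D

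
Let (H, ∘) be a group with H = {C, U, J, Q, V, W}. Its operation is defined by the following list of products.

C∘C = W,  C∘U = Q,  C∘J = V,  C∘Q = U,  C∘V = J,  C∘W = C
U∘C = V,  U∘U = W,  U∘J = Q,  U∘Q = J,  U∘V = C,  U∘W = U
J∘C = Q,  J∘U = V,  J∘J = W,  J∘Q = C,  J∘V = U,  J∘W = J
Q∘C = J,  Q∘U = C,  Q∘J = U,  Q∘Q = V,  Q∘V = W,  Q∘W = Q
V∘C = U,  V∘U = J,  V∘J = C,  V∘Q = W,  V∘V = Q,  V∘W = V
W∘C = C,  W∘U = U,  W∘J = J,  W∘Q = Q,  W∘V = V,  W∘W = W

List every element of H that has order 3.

{Q, V}

Identity is W. Compute the order of each non-identity element by repeated multiplication:
  C: C → W  (order 2)
  U: U → W  (order 2)
  J: J → W  (order 2)
  Q: Q → V → W  (order 3)
  V: V → Q → W  (order 3)
Elements of order 3: {Q, V}.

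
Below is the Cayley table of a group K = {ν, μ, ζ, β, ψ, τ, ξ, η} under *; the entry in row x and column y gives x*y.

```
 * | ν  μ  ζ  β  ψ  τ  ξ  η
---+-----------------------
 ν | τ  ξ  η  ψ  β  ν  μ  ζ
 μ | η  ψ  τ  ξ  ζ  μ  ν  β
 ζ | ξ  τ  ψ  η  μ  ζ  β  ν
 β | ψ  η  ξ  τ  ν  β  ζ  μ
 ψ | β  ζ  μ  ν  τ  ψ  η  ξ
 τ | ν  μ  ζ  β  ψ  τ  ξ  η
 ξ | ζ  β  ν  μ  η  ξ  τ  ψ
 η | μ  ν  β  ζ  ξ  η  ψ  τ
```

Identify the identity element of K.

τ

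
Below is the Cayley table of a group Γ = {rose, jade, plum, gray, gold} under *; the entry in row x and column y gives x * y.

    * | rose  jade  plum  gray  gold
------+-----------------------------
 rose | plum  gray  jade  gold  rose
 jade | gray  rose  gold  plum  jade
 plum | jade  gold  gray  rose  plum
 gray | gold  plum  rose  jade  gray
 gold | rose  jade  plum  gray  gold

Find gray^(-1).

rose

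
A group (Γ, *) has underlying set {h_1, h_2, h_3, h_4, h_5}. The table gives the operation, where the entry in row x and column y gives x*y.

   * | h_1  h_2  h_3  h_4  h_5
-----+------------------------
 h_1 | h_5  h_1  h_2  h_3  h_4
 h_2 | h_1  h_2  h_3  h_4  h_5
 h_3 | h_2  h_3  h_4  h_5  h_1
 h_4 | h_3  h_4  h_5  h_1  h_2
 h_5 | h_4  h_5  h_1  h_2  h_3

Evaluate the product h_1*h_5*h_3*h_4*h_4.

h_4

h_1*h_5 = h_4
h_4*h_3 = h_5
h_5*h_4 = h_2
h_2*h_4 = h_4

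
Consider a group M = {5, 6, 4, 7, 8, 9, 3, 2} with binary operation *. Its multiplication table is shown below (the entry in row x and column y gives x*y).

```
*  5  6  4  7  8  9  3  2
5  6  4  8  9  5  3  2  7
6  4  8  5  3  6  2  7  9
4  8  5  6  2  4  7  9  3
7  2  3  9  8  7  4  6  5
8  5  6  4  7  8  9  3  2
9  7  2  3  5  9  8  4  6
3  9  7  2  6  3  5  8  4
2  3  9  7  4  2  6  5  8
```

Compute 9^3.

9^1 = 9
9^2 = 9*9 = 8
9^3 = 8*9 = 9

9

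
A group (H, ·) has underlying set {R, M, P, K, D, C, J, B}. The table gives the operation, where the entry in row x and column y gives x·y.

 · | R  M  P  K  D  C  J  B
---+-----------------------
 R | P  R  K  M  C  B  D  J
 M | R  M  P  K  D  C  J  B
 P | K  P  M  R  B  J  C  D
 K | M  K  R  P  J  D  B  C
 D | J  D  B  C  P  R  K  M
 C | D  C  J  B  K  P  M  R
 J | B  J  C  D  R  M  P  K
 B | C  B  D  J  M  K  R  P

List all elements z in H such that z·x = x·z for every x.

An element z is central iff its row equals its column in the table.
For R: R·C = B ≠ D = C·R, so R ∉ Z.
Checking each element this way leaves Z(H) = {M, P}.

{M, P}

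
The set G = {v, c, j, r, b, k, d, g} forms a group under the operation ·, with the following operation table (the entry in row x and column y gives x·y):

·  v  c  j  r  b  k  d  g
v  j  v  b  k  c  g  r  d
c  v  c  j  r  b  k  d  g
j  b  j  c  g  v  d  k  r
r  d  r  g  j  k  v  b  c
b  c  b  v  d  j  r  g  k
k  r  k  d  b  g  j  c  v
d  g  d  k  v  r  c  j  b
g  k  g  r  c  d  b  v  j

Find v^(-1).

First locate the identity: row c matches the header, so c is the identity.
Scan row v for c: v·b = c. Hence v^(-1) = b.
(Structurally, G here is isomorphic to the quaternion group Q_8.)

b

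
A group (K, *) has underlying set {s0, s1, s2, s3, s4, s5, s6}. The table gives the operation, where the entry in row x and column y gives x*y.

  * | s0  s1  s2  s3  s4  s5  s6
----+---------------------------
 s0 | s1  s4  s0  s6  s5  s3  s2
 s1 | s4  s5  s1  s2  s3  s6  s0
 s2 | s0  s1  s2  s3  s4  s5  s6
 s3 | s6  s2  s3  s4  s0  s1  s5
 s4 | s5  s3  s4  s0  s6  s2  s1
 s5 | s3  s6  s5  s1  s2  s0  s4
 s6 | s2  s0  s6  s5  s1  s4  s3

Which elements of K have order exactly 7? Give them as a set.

{s0, s1, s3, s4, s5, s6}

Identity is s2. Compute the order of each non-identity element by repeated multiplication:
  s0: s0 → s1 → s4 → s5 → s3 → s6 → s2  (order 7)
  s1: s1 → s5 → s6 → s0 → s4 → s3 → s2  (order 7)
  s3: s3 → s4 → s0 → s6 → s5 → s1 → s2  (order 7)
  s4: s4 → s6 → s1 → s3 → s0 → s5 → s2  (order 7)
  s5: s5 → s0 → s3 → s1 → s6 → s4 → s2  (order 7)
  s6: s6 → s3 → s5 → s4 → s1 → s0 → s2  (order 7)
Elements of order 7: {s0, s1, s3, s4, s5, s6}.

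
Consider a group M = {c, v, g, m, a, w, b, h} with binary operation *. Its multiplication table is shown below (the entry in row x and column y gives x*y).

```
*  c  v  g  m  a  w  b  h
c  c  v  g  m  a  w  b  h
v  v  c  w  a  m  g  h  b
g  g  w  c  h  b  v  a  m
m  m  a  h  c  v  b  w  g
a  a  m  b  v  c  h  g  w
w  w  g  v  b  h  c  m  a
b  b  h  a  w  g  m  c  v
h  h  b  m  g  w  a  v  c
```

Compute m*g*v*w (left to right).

m*g = h
h*v = b
b*w = m

m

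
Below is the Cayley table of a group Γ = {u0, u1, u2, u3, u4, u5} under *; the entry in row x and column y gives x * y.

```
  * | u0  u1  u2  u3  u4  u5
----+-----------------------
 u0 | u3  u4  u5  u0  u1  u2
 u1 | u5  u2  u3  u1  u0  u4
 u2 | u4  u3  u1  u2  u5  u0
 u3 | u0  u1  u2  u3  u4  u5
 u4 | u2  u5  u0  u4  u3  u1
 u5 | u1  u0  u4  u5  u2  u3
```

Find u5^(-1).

u5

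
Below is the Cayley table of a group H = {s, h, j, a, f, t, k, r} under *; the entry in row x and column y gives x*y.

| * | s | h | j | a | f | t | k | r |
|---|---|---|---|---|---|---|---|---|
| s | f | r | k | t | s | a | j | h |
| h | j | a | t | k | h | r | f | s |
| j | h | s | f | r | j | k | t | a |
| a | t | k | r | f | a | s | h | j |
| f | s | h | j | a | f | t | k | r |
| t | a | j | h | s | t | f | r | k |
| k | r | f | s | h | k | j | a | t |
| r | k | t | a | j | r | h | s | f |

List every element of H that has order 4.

{h, k}

Identity is f. Compute the order of each non-identity element by repeated multiplication:
  s: s → f  (order 2)
  h: h → a → k → f  (order 4)
  j: j → f  (order 2)
  a: a → f  (order 2)
  t: t → f  (order 2)
  k: k → a → h → f  (order 4)
  r: r → f  (order 2)
Elements of order 4: {h, k}.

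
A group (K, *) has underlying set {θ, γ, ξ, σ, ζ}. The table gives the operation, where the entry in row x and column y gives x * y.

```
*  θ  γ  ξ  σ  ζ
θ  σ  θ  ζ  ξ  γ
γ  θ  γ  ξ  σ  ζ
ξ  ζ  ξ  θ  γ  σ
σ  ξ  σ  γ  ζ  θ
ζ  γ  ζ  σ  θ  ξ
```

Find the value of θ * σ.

Read row θ, column σ: θ * σ = ξ.

ξ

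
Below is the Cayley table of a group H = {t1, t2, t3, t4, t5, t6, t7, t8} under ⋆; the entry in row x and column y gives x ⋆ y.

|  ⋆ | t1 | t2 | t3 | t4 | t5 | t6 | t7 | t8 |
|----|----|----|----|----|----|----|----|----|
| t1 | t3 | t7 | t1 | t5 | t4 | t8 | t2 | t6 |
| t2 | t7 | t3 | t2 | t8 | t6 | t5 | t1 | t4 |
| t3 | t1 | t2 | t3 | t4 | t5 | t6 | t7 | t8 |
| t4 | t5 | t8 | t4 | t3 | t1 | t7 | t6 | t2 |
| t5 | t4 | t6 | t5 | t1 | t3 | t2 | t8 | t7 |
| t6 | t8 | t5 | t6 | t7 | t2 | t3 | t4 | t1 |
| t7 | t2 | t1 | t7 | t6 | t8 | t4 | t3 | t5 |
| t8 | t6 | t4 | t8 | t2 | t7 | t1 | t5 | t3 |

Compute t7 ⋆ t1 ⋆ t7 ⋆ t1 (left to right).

t7 ⋆ t1 = t2
t2 ⋆ t7 = t1
t1 ⋆ t1 = t3

t3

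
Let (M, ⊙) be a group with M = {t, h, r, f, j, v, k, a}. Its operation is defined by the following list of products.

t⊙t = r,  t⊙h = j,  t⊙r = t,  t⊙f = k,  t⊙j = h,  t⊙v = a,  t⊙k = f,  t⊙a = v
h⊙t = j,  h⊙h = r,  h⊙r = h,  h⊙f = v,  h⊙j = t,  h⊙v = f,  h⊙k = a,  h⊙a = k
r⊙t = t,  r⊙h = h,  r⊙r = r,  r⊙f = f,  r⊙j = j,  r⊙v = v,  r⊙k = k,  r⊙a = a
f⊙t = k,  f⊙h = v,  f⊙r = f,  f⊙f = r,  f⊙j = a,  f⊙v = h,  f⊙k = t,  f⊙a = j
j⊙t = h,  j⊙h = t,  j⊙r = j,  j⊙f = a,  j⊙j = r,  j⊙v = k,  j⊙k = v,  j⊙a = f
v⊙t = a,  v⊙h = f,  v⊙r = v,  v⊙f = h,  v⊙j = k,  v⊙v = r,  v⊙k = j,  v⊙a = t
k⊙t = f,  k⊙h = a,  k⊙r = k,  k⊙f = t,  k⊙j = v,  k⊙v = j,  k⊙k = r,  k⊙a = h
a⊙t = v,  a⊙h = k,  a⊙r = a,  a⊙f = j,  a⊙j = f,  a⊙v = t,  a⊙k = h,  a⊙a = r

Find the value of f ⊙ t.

Read row f, column t: f ⊙ t = k.

k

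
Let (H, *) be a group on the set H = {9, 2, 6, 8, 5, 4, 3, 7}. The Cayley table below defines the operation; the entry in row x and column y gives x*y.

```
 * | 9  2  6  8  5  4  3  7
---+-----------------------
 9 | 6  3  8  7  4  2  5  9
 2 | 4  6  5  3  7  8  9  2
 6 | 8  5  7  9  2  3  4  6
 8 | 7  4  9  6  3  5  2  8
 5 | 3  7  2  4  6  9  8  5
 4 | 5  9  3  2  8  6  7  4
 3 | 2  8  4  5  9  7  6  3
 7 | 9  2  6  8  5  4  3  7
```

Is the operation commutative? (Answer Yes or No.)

4*9 = 5 but 9*4 = 2.
Since 4 and 9 do not commute, H is not abelian.

No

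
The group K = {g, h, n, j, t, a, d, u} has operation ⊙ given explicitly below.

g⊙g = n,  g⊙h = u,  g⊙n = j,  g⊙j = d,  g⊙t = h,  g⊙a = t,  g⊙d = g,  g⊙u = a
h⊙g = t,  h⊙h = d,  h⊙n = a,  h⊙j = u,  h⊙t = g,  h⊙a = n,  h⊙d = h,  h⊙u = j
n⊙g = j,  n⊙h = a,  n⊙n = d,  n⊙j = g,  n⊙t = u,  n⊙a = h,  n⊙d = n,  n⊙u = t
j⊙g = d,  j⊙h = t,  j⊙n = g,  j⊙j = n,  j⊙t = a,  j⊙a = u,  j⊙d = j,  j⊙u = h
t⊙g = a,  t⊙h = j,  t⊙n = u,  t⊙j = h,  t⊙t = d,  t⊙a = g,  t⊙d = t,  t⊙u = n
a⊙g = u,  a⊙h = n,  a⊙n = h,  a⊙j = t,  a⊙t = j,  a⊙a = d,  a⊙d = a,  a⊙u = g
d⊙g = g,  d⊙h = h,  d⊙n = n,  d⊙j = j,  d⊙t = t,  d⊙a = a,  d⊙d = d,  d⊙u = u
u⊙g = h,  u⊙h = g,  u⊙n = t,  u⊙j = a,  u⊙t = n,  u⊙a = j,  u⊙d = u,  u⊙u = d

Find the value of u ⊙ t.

Read row u, column t: u ⊙ t = n.

n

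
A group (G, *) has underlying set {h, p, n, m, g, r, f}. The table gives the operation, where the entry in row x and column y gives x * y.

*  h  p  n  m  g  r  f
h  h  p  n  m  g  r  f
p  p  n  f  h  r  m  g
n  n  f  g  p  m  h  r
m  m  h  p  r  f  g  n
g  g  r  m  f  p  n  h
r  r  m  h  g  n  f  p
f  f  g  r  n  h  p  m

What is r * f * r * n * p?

n

r * f = p
p * r = m
m * n = p
p * p = n
(Structurally, G here is isomorphic to the cyclic group Z_7.)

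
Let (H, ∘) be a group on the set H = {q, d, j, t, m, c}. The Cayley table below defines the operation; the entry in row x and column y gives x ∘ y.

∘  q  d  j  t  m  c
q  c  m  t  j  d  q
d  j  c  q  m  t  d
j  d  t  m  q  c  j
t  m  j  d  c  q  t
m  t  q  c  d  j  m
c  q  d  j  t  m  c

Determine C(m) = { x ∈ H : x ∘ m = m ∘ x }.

Compare row m with column m entry by entry.
j ∘ m = c = m ∘ j, so j commutes with m.
t ∘ m = q but m ∘ t = d, so t does not.
Collecting the elements that commute with m: C(m) = {c, j, m}.

{c, j, m}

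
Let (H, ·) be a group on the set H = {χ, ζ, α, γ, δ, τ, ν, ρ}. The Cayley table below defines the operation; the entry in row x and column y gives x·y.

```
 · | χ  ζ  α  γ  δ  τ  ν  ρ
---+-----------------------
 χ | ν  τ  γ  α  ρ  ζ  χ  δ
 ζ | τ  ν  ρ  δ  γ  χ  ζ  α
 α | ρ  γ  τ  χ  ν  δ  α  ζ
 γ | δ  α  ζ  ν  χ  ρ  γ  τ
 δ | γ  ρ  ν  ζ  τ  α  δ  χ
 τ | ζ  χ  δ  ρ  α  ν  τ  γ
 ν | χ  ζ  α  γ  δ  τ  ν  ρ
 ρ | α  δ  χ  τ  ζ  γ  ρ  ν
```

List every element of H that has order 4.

{α, δ}

Identity is ν. Compute the order of each non-identity element by repeated multiplication:
  χ: χ → ν  (order 2)
  ζ: ζ → ν  (order 2)
  α: α → τ → δ → ν  (order 4)
  γ: γ → ν  (order 2)
  δ: δ → τ → α → ν  (order 4)
  τ: τ → ν  (order 2)
  ρ: ρ → ν  (order 2)
Elements of order 4: {α, δ}.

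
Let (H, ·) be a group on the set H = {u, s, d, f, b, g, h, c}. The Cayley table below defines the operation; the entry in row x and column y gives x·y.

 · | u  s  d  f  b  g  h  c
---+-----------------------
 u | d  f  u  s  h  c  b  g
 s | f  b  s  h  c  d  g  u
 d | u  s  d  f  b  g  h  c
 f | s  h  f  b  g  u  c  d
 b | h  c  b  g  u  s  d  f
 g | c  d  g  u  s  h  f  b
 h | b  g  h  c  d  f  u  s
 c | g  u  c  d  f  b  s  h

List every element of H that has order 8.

{c, f, g, s}

Identity is d. Compute the order of each non-identity element by repeated multiplication:
  u: u → d  (order 2)
  s: s → b → c → u → f → h → g → d  (order 8)
  f: f → b → g → u → s → h → c → d  (order 8)
  b: b → u → h → d  (order 4)
  g: g → h → f → u → c → b → s → d  (order 8)
  h: h → u → b → d  (order 4)
  c: c → h → s → u → g → b → f → d  (order 8)
Elements of order 8: {c, f, g, s}.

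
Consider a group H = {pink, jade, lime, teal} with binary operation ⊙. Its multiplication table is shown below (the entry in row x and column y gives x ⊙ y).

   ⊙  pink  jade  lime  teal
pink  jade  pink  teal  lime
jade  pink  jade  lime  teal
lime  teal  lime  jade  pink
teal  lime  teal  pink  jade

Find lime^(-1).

First locate the identity: row jade matches the header, so jade is the identity.
Scan row lime for jade: lime ⊙ lime = jade. Hence lime^(-1) = lime.

lime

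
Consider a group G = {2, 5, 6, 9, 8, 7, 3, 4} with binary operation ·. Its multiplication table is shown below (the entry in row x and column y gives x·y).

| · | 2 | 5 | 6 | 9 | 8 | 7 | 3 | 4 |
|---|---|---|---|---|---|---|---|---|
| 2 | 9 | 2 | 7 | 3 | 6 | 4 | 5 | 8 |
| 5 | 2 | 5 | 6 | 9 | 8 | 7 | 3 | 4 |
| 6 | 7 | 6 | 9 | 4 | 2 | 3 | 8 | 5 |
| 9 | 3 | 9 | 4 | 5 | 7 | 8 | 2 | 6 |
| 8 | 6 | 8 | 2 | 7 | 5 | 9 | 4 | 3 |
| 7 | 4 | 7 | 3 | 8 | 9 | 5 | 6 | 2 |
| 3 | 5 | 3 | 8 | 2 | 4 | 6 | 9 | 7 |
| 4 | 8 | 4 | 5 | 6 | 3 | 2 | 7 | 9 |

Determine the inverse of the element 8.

8

First locate the identity: row 5 matches the header, so 5 is the identity.
Scan row 8 for 5: 8·8 = 5. Hence 8^(-1) = 8.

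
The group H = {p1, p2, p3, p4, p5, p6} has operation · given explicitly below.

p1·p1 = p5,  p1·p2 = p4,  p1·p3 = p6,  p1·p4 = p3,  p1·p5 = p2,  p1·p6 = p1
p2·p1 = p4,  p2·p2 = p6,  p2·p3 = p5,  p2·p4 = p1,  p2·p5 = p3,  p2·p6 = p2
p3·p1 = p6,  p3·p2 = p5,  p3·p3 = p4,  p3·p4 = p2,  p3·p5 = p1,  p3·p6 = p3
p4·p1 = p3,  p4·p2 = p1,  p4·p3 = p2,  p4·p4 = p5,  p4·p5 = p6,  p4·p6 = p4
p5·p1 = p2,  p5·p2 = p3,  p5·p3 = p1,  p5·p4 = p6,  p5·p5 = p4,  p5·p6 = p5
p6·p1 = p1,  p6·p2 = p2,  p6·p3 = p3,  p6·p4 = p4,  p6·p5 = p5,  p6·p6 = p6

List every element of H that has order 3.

{p4, p5}

Identity is p6. Compute the order of each non-identity element by repeated multiplication:
  p1: p1 → p5 → p2 → p4 → p3 → p6  (order 6)
  p2: p2 → p6  (order 2)
  p3: p3 → p4 → p2 → p5 → p1 → p6  (order 6)
  p4: p4 → p5 → p6  (order 3)
  p5: p5 → p4 → p6  (order 3)
Elements of order 3: {p4, p5}.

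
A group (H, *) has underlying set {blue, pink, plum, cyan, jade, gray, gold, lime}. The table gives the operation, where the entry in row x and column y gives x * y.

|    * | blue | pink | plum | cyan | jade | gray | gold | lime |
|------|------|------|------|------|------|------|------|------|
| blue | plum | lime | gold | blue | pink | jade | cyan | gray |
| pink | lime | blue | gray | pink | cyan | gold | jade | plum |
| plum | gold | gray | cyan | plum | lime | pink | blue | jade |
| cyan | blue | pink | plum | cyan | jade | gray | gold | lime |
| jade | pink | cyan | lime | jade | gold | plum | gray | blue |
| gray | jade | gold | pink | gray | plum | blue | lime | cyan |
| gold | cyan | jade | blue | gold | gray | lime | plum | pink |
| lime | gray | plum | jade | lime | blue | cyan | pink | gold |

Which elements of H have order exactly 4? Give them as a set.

Identity is cyan. Compute the order of each non-identity element by repeated multiplication:
  blue: blue → plum → gold → cyan  (order 4)
  pink: pink → blue → lime → plum → gray → gold → jade → cyan  (order 8)
  plum: plum → cyan  (order 2)
  jade: jade → gold → gray → plum → lime → blue → pink → cyan  (order 8)
  gray: gray → blue → jade → plum → pink → gold → lime → cyan  (order 8)
  gold: gold → plum → blue → cyan  (order 4)
  lime: lime → gold → pink → plum → jade → blue → gray → cyan  (order 8)
Elements of order 4: {blue, gold}.
(Structurally, H here is isomorphic to the cyclic group Z_8.)

{blue, gold}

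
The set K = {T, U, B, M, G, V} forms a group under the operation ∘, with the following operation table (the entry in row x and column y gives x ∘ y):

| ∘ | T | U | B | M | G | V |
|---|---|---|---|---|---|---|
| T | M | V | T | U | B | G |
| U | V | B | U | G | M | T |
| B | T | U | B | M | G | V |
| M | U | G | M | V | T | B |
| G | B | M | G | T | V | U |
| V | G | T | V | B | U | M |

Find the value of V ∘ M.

Read row V, column M: V ∘ M = B.

B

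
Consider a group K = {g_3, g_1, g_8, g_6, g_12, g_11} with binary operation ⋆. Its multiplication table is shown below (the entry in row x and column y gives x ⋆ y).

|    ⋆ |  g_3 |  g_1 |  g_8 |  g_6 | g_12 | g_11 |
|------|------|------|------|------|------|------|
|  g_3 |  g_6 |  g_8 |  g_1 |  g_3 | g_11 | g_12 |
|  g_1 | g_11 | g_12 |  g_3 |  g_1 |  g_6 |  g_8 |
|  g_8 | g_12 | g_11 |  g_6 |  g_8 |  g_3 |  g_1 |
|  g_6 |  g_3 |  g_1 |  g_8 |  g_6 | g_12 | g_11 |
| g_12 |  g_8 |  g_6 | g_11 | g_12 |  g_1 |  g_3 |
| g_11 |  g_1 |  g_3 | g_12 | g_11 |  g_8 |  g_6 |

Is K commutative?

No

g_12 ⋆ g_3 = g_8 but g_3 ⋆ g_12 = g_11.
Since g_12 and g_3 do not commute, K is not abelian.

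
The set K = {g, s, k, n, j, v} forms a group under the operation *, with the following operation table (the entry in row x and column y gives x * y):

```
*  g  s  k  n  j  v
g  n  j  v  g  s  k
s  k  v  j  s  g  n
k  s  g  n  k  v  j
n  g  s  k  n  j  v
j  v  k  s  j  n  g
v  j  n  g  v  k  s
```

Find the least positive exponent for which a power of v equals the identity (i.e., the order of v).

The identity element is n (its row matches the header).
v^1 = v
v^2 = v * v = s
v^3 = s * v = n
The first power of v equal to the identity is v^3, so ord(v) = 3.

3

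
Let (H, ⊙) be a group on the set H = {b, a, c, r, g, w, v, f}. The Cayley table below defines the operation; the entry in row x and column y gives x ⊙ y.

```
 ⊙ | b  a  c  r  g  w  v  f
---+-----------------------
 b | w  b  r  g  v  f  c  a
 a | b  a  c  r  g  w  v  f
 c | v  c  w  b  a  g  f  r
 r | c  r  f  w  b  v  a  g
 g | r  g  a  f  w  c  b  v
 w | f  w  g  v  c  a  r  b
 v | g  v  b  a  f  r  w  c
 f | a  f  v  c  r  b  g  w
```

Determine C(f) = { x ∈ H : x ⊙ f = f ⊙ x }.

Compare row f with column f entry by entry.
w ⊙ f = b = f ⊙ w, so w commutes with f.
v ⊙ f = c but f ⊙ v = g, so v does not.
Collecting the elements that commute with f: C(f) = {a, b, f, w}.

{a, b, f, w}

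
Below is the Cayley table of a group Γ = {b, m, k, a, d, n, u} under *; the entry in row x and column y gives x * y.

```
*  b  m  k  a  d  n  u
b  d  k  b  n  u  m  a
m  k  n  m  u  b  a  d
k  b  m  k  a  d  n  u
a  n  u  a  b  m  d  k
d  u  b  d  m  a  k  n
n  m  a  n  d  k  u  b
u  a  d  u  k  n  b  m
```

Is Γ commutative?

Yes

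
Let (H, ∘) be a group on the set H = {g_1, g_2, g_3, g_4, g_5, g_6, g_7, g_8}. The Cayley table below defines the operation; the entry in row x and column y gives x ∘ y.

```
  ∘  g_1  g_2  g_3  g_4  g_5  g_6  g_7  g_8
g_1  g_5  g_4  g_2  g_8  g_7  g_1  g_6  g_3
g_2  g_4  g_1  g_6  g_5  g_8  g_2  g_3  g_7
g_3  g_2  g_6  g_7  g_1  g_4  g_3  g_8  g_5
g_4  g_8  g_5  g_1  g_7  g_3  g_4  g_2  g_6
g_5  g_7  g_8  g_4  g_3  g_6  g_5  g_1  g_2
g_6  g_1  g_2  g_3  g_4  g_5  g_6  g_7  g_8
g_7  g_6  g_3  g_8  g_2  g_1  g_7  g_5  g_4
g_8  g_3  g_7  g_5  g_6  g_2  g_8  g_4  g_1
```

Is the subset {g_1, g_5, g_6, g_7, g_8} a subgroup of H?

g_1 ∘ g_8 = g_3, which is not in {g_1, g_5, g_6, g_7, g_8}.
The subset is not closed under ∘, so it is not a subgroup.

No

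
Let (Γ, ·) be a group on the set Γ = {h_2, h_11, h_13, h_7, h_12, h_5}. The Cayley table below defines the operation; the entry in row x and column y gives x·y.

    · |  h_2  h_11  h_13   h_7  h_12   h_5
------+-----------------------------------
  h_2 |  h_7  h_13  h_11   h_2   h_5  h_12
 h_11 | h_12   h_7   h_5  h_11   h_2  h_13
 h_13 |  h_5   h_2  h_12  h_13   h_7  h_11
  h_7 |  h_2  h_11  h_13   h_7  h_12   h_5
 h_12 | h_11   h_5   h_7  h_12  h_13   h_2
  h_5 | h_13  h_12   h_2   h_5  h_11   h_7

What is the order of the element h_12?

The identity element is h_7 (its row matches the header).
h_12^1 = h_12
h_12^2 = h_12·h_12 = h_13
h_12^3 = h_13·h_12 = h_7
The first power of h_12 equal to the identity is h_12^3, so ord(h_12) = 3.

3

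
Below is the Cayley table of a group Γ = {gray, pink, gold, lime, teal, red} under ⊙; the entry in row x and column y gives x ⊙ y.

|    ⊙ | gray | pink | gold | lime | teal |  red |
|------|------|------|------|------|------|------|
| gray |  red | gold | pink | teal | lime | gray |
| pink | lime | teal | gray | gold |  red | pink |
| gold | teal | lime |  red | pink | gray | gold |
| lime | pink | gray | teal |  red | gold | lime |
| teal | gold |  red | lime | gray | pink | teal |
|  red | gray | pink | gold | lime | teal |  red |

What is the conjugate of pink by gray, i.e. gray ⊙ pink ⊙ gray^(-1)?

The identity is red. In row gray, the entry red sits in column gray, so gray^(-1) = gray.
gray ⊙ pink = gold
gold ⊙ gray = teal

teal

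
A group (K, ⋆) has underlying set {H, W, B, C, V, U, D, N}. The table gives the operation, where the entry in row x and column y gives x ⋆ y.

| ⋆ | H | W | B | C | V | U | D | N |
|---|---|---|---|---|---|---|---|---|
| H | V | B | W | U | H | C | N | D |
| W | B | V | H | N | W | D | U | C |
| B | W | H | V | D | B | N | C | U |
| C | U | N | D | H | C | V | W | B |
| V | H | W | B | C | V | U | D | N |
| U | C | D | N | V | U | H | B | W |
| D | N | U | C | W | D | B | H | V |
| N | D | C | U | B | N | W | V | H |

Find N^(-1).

First locate the identity: row V matches the header, so V is the identity.
Scan row N for V: N ⋆ D = V. Hence N^(-1) = D.

D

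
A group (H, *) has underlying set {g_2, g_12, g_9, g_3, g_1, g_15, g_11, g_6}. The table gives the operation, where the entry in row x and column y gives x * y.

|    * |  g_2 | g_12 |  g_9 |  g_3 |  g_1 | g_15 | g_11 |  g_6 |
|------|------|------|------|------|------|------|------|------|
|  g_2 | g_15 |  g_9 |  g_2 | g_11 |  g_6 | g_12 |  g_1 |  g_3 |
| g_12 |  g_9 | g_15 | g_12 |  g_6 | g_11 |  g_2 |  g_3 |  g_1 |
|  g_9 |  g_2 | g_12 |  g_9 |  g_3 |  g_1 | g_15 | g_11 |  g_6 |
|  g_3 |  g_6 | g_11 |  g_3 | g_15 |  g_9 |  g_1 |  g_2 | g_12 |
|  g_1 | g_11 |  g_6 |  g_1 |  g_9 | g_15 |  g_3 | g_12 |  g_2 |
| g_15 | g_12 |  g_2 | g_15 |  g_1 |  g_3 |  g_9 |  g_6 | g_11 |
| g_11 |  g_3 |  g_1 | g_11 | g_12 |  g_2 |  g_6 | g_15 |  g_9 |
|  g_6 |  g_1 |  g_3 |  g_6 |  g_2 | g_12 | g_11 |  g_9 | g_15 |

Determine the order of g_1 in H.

The identity element is g_9 (its row matches the header).
g_1^1 = g_1
g_1^2 = g_1 * g_1 = g_15
g_1^3 = g_15 * g_1 = g_3
g_1^4 = g_3 * g_1 = g_9
The first power of g_1 equal to the identity is g_1^4, so ord(g_1) = 4.
(Structurally, H here is isomorphic to the quaternion group Q_8.)

4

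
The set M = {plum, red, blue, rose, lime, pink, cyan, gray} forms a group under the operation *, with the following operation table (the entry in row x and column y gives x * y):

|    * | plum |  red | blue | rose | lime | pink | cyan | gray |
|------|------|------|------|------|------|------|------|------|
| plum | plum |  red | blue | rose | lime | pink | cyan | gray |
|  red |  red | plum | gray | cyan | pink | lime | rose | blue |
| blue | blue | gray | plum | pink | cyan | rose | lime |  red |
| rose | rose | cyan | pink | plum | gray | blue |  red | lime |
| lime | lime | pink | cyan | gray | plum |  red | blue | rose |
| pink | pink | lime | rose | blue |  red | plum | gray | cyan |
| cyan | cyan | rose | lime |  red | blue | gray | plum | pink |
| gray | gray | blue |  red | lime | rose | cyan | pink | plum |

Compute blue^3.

blue

blue^1 = blue
blue^2 = blue * blue = plum
blue^3 = plum * blue = blue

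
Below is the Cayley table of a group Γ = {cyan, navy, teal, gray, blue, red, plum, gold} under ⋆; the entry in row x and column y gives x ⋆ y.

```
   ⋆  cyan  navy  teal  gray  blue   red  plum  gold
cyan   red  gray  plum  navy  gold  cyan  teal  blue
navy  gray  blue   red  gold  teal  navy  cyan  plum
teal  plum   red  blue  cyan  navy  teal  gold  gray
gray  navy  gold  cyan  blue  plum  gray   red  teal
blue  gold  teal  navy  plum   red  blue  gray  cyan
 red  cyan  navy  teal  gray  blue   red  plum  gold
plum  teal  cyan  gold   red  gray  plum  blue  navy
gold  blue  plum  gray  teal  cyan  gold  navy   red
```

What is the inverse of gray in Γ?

First locate the identity: row red matches the header, so red is the identity.
Scan row gray for red: gray ⋆ plum = red. Hence gray^(-1) = plum.
(Structurally, Γ here is isomorphic to Z_2 x Z_4.)

plum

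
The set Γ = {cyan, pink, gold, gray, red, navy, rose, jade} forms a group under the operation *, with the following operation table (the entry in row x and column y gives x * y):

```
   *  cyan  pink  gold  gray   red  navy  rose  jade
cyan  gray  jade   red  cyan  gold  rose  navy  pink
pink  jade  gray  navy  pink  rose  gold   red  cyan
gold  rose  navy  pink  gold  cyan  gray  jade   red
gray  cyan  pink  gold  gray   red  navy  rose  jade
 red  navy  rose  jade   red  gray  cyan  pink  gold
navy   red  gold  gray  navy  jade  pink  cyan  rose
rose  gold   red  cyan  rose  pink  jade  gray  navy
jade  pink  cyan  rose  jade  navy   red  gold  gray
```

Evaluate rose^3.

rose^1 = rose
rose^2 = rose * rose = gray
rose^3 = gray * rose = rose

rose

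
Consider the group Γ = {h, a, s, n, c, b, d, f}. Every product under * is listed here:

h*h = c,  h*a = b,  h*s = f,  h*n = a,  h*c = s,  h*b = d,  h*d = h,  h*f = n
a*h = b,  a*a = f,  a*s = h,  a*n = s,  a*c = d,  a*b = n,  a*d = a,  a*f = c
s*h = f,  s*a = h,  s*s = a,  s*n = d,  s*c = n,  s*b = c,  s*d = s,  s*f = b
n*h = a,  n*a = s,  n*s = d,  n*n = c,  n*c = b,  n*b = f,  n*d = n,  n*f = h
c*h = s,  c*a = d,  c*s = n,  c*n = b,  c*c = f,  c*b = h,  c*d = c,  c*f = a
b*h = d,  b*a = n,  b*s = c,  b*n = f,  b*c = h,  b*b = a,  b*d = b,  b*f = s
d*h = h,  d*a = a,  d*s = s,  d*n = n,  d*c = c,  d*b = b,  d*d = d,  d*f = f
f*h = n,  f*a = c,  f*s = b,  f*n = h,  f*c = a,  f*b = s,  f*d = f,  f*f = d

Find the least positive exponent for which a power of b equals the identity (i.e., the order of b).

8

The identity element is d (its row matches the header).
b^1 = b
b^2 = b*b = a
b^3 = a*b = n
b^4 = n*b = f
b^5 = f*b = s
b^6 = s*b = c
b^7 = c*b = h
b^8 = h*b = d
The first power of b equal to the identity is b^8, so ord(b) = 8.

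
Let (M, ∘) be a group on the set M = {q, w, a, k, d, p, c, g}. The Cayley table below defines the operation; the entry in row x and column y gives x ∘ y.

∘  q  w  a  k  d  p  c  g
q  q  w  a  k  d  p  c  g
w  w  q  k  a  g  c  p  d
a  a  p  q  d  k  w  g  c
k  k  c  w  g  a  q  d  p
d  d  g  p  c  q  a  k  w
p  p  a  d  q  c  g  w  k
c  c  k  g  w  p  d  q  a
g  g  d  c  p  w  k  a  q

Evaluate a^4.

q

a^1 = a
a^2 = a ∘ a = q
a^3 = q ∘ a = a
a^4 = a ∘ a = q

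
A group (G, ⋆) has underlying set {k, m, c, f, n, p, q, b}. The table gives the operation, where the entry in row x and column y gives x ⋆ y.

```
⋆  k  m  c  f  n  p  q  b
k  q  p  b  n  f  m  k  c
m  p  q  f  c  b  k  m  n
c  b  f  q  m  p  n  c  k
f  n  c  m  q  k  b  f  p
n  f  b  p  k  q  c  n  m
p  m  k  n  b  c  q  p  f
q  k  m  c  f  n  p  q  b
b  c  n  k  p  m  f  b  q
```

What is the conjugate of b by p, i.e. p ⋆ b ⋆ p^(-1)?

The identity is q. In row p, the entry q sits in column p, so p^(-1) = p.
p ⋆ b = f
f ⋆ p = b

b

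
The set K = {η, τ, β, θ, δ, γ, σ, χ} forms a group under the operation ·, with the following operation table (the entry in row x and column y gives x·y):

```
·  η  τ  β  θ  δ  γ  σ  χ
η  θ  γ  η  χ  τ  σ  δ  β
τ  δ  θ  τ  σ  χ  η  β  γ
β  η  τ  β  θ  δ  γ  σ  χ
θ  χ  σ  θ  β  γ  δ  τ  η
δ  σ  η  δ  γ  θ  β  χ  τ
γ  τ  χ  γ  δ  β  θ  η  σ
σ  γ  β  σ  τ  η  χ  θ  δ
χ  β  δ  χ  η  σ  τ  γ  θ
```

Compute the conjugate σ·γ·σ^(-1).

The identity is β. In row σ, the entry β sits in column τ, so σ^(-1) = τ.
σ·γ = χ
χ·τ = δ

δ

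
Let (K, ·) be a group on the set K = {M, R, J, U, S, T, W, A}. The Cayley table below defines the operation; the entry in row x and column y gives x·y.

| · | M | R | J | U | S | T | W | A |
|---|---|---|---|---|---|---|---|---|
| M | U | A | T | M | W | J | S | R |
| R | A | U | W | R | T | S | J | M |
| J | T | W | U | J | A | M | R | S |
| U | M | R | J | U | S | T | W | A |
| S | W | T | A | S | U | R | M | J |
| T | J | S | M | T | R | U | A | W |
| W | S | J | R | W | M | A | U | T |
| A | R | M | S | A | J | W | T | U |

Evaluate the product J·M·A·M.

S

J·M = T
T·A = W
W·M = S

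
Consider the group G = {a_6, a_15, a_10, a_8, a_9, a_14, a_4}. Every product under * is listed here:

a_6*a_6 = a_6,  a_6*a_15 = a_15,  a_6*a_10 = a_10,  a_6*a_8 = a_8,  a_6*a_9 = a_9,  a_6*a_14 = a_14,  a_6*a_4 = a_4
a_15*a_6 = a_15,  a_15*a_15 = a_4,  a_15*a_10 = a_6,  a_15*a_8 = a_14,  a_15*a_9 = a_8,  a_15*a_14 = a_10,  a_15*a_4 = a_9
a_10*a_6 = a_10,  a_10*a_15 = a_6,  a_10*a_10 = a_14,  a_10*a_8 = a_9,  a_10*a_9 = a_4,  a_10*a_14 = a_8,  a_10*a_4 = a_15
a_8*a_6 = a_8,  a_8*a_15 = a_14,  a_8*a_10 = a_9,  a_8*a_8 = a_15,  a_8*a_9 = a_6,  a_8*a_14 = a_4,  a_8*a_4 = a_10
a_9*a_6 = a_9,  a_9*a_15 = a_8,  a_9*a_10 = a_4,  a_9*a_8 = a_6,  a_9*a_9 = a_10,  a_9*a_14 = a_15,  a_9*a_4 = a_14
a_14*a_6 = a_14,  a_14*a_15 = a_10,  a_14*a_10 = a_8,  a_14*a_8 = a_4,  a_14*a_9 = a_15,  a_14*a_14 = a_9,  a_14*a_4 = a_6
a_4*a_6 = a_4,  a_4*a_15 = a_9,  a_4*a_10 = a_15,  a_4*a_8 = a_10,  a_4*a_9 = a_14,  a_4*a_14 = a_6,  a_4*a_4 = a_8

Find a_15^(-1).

First locate the identity: row a_6 matches the header, so a_6 is the identity.
Scan row a_15 for a_6: a_15*a_10 = a_6. Hence a_15^(-1) = a_10.
(Structurally, G here is isomorphic to the cyclic group Z_7.)

a_10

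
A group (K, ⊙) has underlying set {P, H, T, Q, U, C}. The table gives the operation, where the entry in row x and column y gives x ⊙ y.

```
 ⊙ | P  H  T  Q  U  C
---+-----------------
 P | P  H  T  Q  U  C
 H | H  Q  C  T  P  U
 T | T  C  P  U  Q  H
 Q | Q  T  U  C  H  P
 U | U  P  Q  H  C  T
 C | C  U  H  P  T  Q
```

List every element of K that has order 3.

Identity is P. Compute the order of each non-identity element by repeated multiplication:
  H: H → Q → T → C → U → P  (order 6)
  T: T → P  (order 2)
  Q: Q → C → P  (order 3)
  U: U → C → T → Q → H → P  (order 6)
  C: C → Q → P  (order 3)
Elements of order 3: {C, Q}.
(Structurally, K here is isomorphic to the cyclic group Z_6.)

{C, Q}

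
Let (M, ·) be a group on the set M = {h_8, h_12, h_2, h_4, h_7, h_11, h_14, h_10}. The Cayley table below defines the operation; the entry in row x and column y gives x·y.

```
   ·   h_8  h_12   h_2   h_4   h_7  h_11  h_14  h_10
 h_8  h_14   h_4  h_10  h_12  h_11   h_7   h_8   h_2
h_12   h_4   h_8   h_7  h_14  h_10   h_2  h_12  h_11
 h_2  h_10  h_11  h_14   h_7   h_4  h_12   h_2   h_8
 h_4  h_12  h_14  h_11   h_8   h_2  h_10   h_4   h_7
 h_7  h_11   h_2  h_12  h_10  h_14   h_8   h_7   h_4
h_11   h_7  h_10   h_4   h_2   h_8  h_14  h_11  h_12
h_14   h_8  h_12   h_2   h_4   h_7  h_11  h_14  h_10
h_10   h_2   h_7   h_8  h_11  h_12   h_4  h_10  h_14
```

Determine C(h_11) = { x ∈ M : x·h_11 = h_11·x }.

Compare row h_11 with column h_11 entry by entry.
h_7·h_11 = h_8 = h_11·h_7, so h_7 commutes with h_11.
h_10·h_11 = h_4 but h_11·h_10 = h_12, so h_10 does not.
Collecting the elements that commute with h_11: C(h_11) = {h_11, h_14, h_7, h_8}.

{h_11, h_14, h_7, h_8}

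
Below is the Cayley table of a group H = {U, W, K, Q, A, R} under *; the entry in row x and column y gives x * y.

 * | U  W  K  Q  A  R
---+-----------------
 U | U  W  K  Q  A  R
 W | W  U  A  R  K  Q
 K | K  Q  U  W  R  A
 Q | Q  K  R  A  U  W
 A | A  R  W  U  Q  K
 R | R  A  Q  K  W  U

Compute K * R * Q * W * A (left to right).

K

K * R = A
A * Q = U
U * W = W
W * A = K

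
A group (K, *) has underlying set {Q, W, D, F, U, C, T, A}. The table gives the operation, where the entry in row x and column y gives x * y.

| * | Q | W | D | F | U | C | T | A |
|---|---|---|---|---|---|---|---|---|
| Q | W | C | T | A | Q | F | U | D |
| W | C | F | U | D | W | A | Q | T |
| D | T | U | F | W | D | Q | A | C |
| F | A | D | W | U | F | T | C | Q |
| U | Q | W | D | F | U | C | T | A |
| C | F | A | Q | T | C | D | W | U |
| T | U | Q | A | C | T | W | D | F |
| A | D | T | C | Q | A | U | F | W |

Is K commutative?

Check whether the table is symmetric across its main diagonal.
Every entry (row x, col y) equals the entry (row y, col x), so K is abelian.

Yes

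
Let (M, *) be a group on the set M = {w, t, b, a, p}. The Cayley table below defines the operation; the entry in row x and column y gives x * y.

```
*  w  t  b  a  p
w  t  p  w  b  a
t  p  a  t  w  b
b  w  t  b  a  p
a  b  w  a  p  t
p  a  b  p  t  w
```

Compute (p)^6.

p^1 = p
p^2 = p * p = w
p^3 = w * p = a
p^4 = a * p = t
p^5 = t * p = b
p^6 = b * p = p

p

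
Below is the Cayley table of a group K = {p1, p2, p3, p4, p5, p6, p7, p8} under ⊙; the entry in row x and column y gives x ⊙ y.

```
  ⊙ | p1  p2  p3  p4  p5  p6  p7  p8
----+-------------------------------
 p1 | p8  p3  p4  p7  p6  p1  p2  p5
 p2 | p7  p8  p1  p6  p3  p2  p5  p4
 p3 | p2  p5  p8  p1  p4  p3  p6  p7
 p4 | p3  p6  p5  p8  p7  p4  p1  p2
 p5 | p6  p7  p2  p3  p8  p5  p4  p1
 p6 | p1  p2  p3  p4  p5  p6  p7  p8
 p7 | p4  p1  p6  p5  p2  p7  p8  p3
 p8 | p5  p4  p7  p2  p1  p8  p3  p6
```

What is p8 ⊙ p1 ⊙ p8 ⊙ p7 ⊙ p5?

p8 ⊙ p1 = p5
p5 ⊙ p8 = p1
p1 ⊙ p7 = p2
p2 ⊙ p5 = p3

p3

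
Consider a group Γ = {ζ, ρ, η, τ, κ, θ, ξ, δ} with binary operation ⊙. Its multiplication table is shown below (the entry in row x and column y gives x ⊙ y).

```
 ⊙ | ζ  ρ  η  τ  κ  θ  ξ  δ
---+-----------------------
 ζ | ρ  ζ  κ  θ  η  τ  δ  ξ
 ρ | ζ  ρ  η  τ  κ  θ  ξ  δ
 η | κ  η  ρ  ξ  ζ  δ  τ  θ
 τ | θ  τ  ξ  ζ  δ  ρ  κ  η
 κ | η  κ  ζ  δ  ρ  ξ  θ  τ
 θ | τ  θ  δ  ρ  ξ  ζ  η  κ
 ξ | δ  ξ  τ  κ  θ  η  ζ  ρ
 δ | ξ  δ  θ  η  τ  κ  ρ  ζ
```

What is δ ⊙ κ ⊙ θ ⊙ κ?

δ ⊙ κ = τ
τ ⊙ θ = ρ
ρ ⊙ κ = κ
(Structurally, Γ here is isomorphic to Z_2 x Z_4.)

κ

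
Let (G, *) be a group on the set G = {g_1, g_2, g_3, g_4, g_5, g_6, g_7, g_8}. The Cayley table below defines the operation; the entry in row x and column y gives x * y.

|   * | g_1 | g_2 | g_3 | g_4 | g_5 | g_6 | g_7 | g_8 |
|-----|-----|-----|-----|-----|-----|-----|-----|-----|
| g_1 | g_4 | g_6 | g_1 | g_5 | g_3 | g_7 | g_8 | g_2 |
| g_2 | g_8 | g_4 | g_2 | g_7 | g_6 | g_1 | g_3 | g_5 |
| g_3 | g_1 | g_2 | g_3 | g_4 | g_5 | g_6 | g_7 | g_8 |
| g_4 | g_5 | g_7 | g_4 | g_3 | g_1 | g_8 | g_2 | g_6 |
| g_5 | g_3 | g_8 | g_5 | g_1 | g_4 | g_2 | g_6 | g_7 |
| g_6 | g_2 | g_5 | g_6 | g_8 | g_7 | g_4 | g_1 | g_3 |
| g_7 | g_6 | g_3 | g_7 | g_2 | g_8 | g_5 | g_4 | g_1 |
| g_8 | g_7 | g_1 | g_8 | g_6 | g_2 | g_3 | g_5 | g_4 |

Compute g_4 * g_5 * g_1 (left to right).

g_4 * g_5 = g_1
g_1 * g_1 = g_4

g_4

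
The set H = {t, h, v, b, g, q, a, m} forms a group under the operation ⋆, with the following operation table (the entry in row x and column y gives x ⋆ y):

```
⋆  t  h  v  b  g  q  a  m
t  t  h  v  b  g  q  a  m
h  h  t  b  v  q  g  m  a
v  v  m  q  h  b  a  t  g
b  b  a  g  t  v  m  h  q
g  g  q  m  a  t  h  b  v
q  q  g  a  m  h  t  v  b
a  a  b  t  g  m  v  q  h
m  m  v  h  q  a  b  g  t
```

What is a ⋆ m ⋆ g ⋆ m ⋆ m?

q

a ⋆ m = h
h ⋆ g = q
q ⋆ m = b
b ⋆ m = q
(Structurally, H here is isomorphic to the dihedral group D_4.)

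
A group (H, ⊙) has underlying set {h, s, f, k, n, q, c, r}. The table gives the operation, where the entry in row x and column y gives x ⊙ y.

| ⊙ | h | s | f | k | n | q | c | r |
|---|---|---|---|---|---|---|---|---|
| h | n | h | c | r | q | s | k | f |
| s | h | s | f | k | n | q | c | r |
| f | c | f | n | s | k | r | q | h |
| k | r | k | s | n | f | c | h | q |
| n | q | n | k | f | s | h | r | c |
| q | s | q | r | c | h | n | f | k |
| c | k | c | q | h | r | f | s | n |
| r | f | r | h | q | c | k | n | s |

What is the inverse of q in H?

h

First locate the identity: row s matches the header, so s is the identity.
Scan row q for s: q ⊙ h = s. Hence q^(-1) = h.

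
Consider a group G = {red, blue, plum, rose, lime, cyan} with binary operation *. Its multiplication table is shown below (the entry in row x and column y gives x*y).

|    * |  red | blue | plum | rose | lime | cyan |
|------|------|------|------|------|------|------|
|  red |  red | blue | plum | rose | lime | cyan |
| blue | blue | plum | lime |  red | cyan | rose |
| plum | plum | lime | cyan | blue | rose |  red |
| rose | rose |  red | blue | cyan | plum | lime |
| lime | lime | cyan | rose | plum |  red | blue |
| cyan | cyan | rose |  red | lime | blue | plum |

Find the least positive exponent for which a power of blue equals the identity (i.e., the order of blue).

6

The identity element is red (its row matches the header).
blue^1 = blue
blue^2 = blue*blue = plum
blue^3 = plum*blue = lime
blue^4 = lime*blue = cyan
blue^5 = cyan*blue = rose
blue^6 = rose*blue = red
The first power of blue equal to the identity is blue^6, so ord(blue) = 6.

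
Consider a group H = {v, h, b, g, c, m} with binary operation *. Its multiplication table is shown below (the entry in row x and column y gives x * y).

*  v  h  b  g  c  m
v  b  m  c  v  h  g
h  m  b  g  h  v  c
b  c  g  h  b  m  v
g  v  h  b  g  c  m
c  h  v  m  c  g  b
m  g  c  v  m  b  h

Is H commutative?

Check whether the table is symmetric across its main diagonal.
Every entry (row x, col y) equals the entry (row y, col x), so H is abelian.

Yes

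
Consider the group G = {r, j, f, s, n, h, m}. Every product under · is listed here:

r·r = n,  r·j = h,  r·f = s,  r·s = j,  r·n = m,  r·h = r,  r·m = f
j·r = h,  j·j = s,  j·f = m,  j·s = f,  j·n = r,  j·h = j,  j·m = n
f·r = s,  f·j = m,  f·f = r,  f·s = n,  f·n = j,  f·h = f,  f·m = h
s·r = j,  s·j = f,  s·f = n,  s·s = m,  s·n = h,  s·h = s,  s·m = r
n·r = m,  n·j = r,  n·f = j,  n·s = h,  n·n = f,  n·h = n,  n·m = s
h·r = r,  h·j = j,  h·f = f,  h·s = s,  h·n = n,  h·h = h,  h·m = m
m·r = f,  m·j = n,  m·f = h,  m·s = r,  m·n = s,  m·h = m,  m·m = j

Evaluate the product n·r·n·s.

m

n·r = m
m·n = s
s·s = m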